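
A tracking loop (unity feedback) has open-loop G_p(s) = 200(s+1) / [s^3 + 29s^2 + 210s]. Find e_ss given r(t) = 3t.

The denominator has no term below 210s — 1 pole at s=0, type 1.
K_v = lim_{s→0} s·G_p(s) = 200·1 / 210 = 20/21.
e_ss = 3/K_v = 3/(20/21) = 3.15.

3.15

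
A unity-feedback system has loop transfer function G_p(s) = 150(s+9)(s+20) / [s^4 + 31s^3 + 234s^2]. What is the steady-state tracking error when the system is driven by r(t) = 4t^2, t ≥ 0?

26/375

The denominator has no term below 234s^2 — 2 poles at s=0, type 2.
K_a = lim_{s→0} s^2·G_p(s) = 150·9·20 / 234 = 1500/13.
r(t) = 4t^2 gives R(s) = 8/s^3.
e_ss = 8/K_a = 8/(1500/13) = 26/375.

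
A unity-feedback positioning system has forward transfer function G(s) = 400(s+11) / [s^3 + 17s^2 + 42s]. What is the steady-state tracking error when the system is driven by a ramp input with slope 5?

21/440

The denominator has no term below 42s — 1 pole at s=0, type 1.
K_v = lim_{s→0} s·G(s) = 400·11 / 42 = 2200/21.
e_ss = 5/K_v = 5/(2200/21) = 21/440.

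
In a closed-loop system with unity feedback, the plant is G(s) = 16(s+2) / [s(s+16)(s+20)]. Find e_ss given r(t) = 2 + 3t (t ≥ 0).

System type = 1 (one pole at s=0). Taking each input component in turn:
  • 2: tracked with zero error.
  • 3t: e_ss = 3/K_v with K_v=0.1 → 30.
Total e_ss = 30.

30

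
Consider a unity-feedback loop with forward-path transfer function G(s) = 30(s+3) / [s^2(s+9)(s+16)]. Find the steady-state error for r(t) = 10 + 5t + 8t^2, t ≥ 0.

System type = 2 (two poles at s=0). Taking each input component in turn:
  • 10: tracked with zero error.
  • 5t: tracked with zero error.
  • 8t^2: e_ss = 16/K_a with K_a=0.625 → 25.6.
Total e_ss = 25.6.

25.6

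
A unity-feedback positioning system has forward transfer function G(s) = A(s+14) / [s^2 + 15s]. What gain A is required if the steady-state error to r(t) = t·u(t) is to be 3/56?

20

Lowest-order denominator term is 15s, so the open loop has 1 pole at the origin → type 1 system.
K_v = lim_{s→0} s·G(s) = A·14 / 15 = (14/15)·A.
e_ss = 1/K_v = 3/56 ⇒ K_v = 56/3 ⇒ A = (56/3)/(14/15) = 20.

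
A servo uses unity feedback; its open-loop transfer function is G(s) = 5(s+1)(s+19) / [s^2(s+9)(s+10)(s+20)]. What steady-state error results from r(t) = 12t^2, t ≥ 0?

8640/19

The open loop has two poles at the origin → type 2 system.
K_a = lim_{s→0} s^2·G(s) = 5·1·19 / (9·10·20) = 19/360.
r(t) = 12t^2 gives R(s) = 24/s^3.
e_ss = 24/K_a = 24/(19/360) = 8640/19.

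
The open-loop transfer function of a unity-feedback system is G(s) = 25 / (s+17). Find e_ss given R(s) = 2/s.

System type = 0 (no poles at s=0).
K_p = lim_{s→0} G(s) = 25 / (17) = 25/17.
e_ss = 2/(1 + K_p) = 2/(42/17) = 17/21.

17/21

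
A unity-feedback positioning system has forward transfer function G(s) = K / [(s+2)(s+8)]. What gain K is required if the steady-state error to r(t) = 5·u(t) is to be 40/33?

No free integrators in G(s): this is a type 0 system.
K_p = lim_{s→0} G(s) = K / (2·8) = 0.0625·K.
e_ss = 5/(1 + K_p) = 40/33 ⇒ 1 + 0.0625·K = 4.125 ⇒ K = 50.

50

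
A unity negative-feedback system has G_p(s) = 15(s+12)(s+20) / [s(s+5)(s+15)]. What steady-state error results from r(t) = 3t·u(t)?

One free integrator in G_p(s): this is a type 1 system.
K_v = lim_{s→0} s·G_p(s) = 15·12·20 / (5·15) = 48.
e_ss = 3/K_v = 3/48 = 0.0625.

0.0625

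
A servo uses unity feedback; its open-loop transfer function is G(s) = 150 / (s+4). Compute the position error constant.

System type = 0 (no poles at s=0).
K_p = lim_{s→0} G(s) = 150 / (4) = 37.5.

37.5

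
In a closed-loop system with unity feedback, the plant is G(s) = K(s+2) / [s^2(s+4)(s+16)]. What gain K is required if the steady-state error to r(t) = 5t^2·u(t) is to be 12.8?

25

G(s) has two factors of s in the denominator, so the system is type 2.
K_a = lim_{s→0} s^2·G(s) = K·2 / (4·16) = (1/32)·K.
e_ss = 10/K_a = 12.8 ⇒ K_a = 25/32 ⇒ K = (25/32)/(1/32) = 25.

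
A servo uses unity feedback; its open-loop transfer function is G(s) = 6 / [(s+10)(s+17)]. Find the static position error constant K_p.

No free integrators in G(s): this is a type 0 system.
K_p = lim_{s→0} G(s) = 6 / (10·17) = 3/85.

3/85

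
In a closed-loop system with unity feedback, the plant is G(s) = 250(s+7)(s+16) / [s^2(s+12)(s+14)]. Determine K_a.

The open loop has two poles at the origin → type 2 system.
K_a = lim_{s→0} s^2·G(s) = 250·7·16 / (12·14) = 500/3.

500/3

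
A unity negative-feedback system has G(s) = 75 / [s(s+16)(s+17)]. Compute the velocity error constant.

75/272

G(s) has one factor of s in the denominator, so the system is type 1.
K_v = lim_{s→0} s·G(s) = 75 / (16·17) = 75/272.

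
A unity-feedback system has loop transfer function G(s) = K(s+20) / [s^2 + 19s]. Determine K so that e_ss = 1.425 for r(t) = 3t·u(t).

2

Factoring s from the denominator leaves a polynomial with constant term 19, so the system is type 1.
K_v = lim_{s→0} s·G(s) = K·20 / 19 = (20/19)·K.
e_ss = 3/K_v = 1.425 ⇒ K_v = 40/19 ⇒ K = (40/19)/(20/19) = 2.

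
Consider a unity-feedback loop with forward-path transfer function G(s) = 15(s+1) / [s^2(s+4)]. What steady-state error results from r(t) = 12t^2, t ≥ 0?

Two free integrators in G(s): this is a type 2 system.
K_a = lim_{s→0} s^2·G(s) = 15·1 / (4) = 3.75.
r(t) = 12t^2 gives R(s) = 24/s^3.
e_ss = 24/K_a = 24/3.75 = 6.4.

6.4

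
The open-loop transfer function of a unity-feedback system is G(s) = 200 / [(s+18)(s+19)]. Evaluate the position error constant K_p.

100/171

G(s) has no factors of s in the denominator, so the system is type 0.
K_p = lim_{s→0} G(s) = 200 / (18·19) = 100/171.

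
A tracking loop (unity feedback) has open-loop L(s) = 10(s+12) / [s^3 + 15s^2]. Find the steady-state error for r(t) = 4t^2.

The denominator has no term below 15s^2 — 2 poles at s=0, type 2.
K_a = lim_{s→0} s^2·L(s) = 10·12 / 15 = 8.
r(t) = 4t^2 gives R(s) = 8/s^3.
e_ss = 8/K_a = 8/8 = 1.

1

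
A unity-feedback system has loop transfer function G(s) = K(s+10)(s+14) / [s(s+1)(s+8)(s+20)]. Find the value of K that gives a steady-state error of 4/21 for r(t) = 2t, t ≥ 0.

One free integrator in G(s): this is a type 1 system.
K_v = lim_{s→0} s·G(s) = K·10·14 / (1·8·20) = 0.875·K.
e_ss = 2/K_v = 4/21 ⇒ K_v = 10.5 ⇒ K = 10.5/0.875 = 12.

12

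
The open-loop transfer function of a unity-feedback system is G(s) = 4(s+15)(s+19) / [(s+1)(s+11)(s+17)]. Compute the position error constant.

System type = 0 (no poles at s=0).
K_p = lim_{s→0} G(s) = 4·15·19 / (1·11·17) = 1140/187.

1140/187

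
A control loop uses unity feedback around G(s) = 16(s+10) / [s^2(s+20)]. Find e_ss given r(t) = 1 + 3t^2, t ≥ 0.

System type = 2 (two poles at s=0). Taking each input component in turn:
  • 1: tracked with zero error.
  • 3t^2: e_ss = 6/K_a with K_a=8 → 0.75.
Total e_ss = 0.75.

0.75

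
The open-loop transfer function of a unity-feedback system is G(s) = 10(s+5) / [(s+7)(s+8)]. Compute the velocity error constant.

0

G(s) has no factors of s in the denominator, so the system is type 0.
K_v = lim_{s→0} s·G(s) = 0 (the extra factor of s kills the finite limit).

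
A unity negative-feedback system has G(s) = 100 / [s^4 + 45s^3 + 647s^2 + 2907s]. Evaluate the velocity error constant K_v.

Factoring s from the denominator leaves a polynomial with constant term 2907, so the system is type 1.
K_v = lim_{s→0} s·G(s) = 100 / 2907 = 100/2907.

100/2907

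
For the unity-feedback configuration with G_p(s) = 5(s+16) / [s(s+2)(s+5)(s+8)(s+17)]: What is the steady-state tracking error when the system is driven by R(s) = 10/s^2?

170

One free integrator in G_p(s): this is a type 1 system.
K_v = lim_{s→0} s·G_p(s) = 5·16 / (2·5·8·17) = 1/17.
e_ss = 10/K_v = 10/(1/17) = 170.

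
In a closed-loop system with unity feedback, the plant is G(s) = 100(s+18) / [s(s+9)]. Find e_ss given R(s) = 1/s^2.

One free integrator in G(s): this is a type 1 system.
K_v = lim_{s→0} s·G(s) = 100·18 / (9) = 200.
e_ss = 1/K_v = 1/200 = 0.005.

0.005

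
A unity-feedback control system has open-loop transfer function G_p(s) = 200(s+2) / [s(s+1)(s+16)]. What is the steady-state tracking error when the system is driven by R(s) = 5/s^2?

The open loop has one pole at the origin → type 1 system.
K_v = lim_{s→0} s·G_p(s) = 200·2 / (1·16) = 25.
e_ss = 5/K_v = 5/25 = 0.2.

0.2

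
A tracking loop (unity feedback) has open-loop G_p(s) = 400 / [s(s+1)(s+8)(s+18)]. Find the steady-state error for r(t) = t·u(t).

0.36

One free integrator in G_p(s): this is a type 1 system.
K_v = lim_{s→0} s·G_p(s) = 400 / (1·8·18) = 25/9.
e_ss = 1/K_v = 1/(25/9) = 0.36.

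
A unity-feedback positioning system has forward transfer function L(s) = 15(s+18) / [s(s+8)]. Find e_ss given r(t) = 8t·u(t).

L(s) has one factor of s in the denominator, so the system is type 1.
K_v = lim_{s→0} s·L(s) = 15·18 / (8) = 33.75.
e_ss = 8/K_v = 8/33.75 = 32/135.

32/135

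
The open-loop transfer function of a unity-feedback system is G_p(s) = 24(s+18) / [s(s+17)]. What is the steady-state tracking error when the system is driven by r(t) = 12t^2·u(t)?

One free integrator in G_p(s): this is a type 1 system.
For a type-1 system K_a = 0, so e_ss to a parabolic input is unbounded.

infinity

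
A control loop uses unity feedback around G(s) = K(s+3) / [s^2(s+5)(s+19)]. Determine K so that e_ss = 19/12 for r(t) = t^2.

System type = 2 (two poles at s=0).
K_a = lim_{s→0} s^2·G(s) = K·3 / (5·19) = (3/95)·K.
e_ss = 2/K_a = 19/12 ⇒ K_a = 24/19 ⇒ K = (24/19)/(3/95) = 40.

40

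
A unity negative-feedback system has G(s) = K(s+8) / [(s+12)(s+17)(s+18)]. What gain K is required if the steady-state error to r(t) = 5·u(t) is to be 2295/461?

G(s) has no factors of s in the denominator, so the system is type 0.
K_p = lim_{s→0} G(s) = K·8 / (12·17·18) = (1/459)·K.
e_ss = 5/(1 + K_p) = 2295/461 ⇒ 1 + (1/459)·K = 461/459 ⇒ K = 2.

2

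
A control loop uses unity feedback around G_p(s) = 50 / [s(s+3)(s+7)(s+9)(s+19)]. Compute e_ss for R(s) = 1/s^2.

71.82

G_p(s) has one factor of s in the denominator, so the system is type 1.
K_v = lim_{s→0} s·G_p(s) = 50 / (3·7·9·19) = 50/3591.
e_ss = 1/K_v = 1/(50/3591) = 71.82.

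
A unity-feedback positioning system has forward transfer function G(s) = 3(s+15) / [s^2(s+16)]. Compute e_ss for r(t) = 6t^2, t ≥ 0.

System type = 2 (two poles at s=0).
K_a = lim_{s→0} s^2·G(s) = 3·15 / (16) = 2.8125.
r(t) = 6t^2 gives R(s) = 12/s^3.
e_ss = 12/K_a = 12/2.8125 = 64/15.

64/15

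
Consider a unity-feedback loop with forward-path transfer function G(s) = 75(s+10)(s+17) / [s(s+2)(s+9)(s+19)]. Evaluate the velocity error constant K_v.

One free integrator in G(s): this is a type 1 system.
K_v = lim_{s→0} s·G(s) = 75·10·17 / (2·9·19) = 2125/57.

2125/57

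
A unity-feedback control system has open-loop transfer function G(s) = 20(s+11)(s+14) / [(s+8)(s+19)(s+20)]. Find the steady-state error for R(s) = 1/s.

System type = 0 (no poles at s=0).
K_p = lim_{s→0} G(s) = 20·11·14 / (8·19·20) = 77/76.
e_ss = 1/(1 + K_p) = 1/(153/76) = 76/153.

76/153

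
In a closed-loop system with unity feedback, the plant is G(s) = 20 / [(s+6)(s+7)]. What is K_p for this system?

10/21

The open loop has no poles at the origin → type 0 system.
K_p = lim_{s→0} G(s) = 20 / (6·7) = 10/21.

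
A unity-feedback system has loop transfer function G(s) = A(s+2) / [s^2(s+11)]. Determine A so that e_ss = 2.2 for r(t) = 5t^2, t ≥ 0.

System type = 2 (two poles at s=0).
K_a = lim_{s→0} s^2·G(s) = A·2 / (11) = (2/11)·A.
e_ss = 10/K_a = 2.2 ⇒ K_a = 50/11 ⇒ A = (50/11)/(2/11) = 25.

25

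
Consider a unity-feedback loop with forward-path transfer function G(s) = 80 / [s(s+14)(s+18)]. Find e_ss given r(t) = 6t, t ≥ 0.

18.9

The open loop has one pole at the origin → type 1 system.
K_v = lim_{s→0} s·G(s) = 80 / (14·18) = 20/63.
e_ss = 6/K_v = 6/(20/63) = 18.9.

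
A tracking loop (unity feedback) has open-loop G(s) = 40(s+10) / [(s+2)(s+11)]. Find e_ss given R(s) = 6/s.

66/211

The open loop has no poles at the origin → type 0 system.
K_p = lim_{s→0} G(s) = 40·10 / (2·11) = 200/11.
e_ss = 6/(1 + K_p) = 6/(211/11) = 66/211.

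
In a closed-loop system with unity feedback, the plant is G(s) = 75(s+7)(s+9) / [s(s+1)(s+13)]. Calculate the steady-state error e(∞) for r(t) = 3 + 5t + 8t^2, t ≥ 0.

infinity

G(s) has one factor of s in the denominator, so the system is type 1. By superposition:
  • 3: tracked with zero error.
  • 5t: e_ss = 5/K_v with K_v=4725/13 → 13/945.
  • 8t^2: a type-1 system cannot track it, e_ss → ∞.
The unbounded component dominates.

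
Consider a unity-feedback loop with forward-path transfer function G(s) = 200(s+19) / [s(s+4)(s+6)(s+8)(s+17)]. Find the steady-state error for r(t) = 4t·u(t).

System type = 1 (one pole at s=0).
K_v = lim_{s→0} s·G(s) = 200·19 / (4·6·8·17) = 475/408.
e_ss = 4/K_v = 4/(475/408) = 1632/475.

1632/475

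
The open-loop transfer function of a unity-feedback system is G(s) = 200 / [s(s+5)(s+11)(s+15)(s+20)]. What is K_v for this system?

System type = 1 (one pole at s=0).
K_v = lim_{s→0} s·G(s) = 200 / (5·11·15·20) = 2/165.

2/165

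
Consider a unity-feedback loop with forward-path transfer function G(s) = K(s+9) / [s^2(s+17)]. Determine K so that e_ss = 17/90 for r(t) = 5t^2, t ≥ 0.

Two free integrators in G(s): this is a type 2 system.
K_a = lim_{s→0} s^2·G(s) = K·9 / (17) = (9/17)·K.
e_ss = 10/K_a = 17/90 ⇒ K_a = 900/17 ⇒ K = (900/17)/(9/17) = 100.

100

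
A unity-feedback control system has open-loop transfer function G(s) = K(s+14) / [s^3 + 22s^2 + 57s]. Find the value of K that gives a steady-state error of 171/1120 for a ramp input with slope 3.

80

Lowest-order denominator term is 57s, so the open loop has 1 pole at the origin → type 1 system.
K_v = lim_{s→0} s·G(s) = K·14 / 57 = (14/57)·K.
e_ss = 3/K_v = 171/1120 ⇒ K_v = 1120/57 ⇒ K = (1120/57)/(14/57) = 80.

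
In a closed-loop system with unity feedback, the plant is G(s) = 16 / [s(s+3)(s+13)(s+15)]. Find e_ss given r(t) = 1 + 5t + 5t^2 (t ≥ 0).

infinity

System type = 1 (one pole at s=0). Taking each input component in turn:
  • 1: tracked with zero error.
  • 5t: e_ss = 5/K_v with K_v=16/585 → 182.8125.
  • 5t^2: a type-1 system cannot track it, e_ss → ∞.
The unbounded component dominates.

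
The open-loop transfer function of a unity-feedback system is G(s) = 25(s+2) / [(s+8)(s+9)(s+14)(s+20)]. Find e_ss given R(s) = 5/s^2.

infinity

No free integrators in G(s): this is a type 0 system.
K_v = lim_{s→0} s·G(s) = 0; the steady-state error to this ramp input grows without bound.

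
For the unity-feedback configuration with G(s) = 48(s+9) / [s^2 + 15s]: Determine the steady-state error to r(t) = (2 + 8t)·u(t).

5/18

Factoring s from the denominator leaves a polynomial with constant term 15, so the system is type 1. Treating each term separately:
  • 2: tracked with zero error.
  • 8t: e_ss = 8/K_v with K_v=28.8 → 5/18.
Total e_ss = 5/18.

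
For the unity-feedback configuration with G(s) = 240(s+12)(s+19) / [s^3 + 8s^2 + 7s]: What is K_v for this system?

Factoring s from the denominator leaves a polynomial with constant term 7, so the system is type 1.
K_v = lim_{s→0} s·G(s) = 240·12·19 / 7 = 54720/7.

54720/7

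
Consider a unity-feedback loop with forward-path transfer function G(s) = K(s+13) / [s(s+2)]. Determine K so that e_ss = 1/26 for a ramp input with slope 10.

G(s) has one factor of s in the denominator, so the system is type 1.
K_v = lim_{s→0} s·G(s) = K·13 / (2) = 6.5·K.
e_ss = 10/K_v = 1/26 ⇒ K_v = 260 ⇒ K = 260/6.5 = 40.

40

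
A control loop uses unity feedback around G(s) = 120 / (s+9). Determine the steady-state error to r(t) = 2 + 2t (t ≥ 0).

infinity

System type = 0 (no poles at s=0). Treating each term separately:
  • 2: e_ss = 2/(1+K_p) with K_p=40/3 → 6/43.
  • 2t: a type-0 system cannot track it, e_ss → ∞.
The unbounded component dominates.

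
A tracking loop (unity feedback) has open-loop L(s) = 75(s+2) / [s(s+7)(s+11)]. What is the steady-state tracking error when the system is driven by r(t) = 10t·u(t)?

L(s) has one factor of s in the denominator, so the system is type 1.
K_v = lim_{s→0} s·L(s) = 75·2 / (7·11) = 150/77.
e_ss = 10/K_v = 10/(150/77) = 77/15.

77/15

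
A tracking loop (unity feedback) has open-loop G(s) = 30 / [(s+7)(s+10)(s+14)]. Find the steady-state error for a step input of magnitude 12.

The open loop has no poles at the origin → type 0 system.
K_p = lim_{s→0} G(s) = 30 / (7·10·14) = 3/98.
e_ss = 12/(1 + K_p) = 12/(101/98) = 1176/101.

1176/101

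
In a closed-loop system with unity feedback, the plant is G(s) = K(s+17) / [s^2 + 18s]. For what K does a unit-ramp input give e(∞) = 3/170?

The denominator has no term below 18s — 1 pole at s=0, type 1.
K_v = lim_{s→0} s·G(s) = K·17 / 18 = (17/18)·K.
e_ss = 1/K_v = 3/170 ⇒ K_v = 170/3 ⇒ K = (170/3)/(17/18) = 60.

60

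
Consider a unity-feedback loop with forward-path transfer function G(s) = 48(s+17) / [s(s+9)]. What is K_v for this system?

272/3

The open loop has one pole at the origin → type 1 system.
K_v = lim_{s→0} s·G(s) = 48·17 / (9) = 272/3.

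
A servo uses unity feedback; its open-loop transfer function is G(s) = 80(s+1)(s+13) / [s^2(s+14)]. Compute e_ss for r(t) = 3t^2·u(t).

21/260

G(s) has two factors of s in the denominator, so the system is type 2.
K_a = lim_{s→0} s^2·G(s) = 80·1·13 / (14) = 520/7.
r(t) = 3t^2 gives R(s) = 6/s^3.
e_ss = 6/K_a = 6/(520/7) = 21/260.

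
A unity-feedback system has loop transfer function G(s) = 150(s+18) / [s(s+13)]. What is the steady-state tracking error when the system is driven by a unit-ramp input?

The open loop has one pole at the origin → type 1 system.
K_v = lim_{s→0} s·G(s) = 150·18 / (13) = 2700/13.
e_ss = 1/K_v = 1/(2700/13) = 13/2700.

13/2700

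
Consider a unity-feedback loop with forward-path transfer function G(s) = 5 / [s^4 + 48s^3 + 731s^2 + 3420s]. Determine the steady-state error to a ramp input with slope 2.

1368

Factoring s from the denominator leaves a polynomial with constant term 3420, so the system is type 1.
K_v = lim_{s→0} s·G(s) = 5 / 3420 = 1/684.
e_ss = 2/K_v = 2/(1/684) = 1368.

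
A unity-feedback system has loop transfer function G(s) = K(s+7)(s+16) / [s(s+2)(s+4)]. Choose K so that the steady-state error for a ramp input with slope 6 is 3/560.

80

The open loop has one pole at the origin → type 1 system.
K_v = lim_{s→0} s·G(s) = K·7·16 / (2·4) = 14·K.
e_ss = 6/K_v = 3/560 ⇒ K_v = 1120 ⇒ K = 1120/14 = 80.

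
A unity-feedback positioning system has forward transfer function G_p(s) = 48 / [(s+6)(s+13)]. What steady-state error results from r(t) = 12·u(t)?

G_p(s) has no factors of s in the denominator, so the system is type 0.
K_p = lim_{s→0} G_p(s) = 48 / (6·13) = 8/13.
e_ss = 12/(1 + K_p) = 12/(21/13) = 52/7.

52/7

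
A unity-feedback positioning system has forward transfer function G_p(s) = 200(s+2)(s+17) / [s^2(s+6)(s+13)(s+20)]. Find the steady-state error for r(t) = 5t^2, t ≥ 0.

Two free integrators in G_p(s): this is a type 2 system.
K_a = lim_{s→0} s^2·G_p(s) = 200·2·17 / (6·13·20) = 170/39.
r(t) = 5t^2 gives R(s) = 10/s^3.
e_ss = 10/K_a = 10/(170/39) = 39/17.

39/17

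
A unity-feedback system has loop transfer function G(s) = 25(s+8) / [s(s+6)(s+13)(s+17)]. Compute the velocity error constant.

100/663

One free integrator in G(s): this is a type 1 system.
K_v = lim_{s→0} s·G(s) = 25·8 / (6·13·17) = 100/663.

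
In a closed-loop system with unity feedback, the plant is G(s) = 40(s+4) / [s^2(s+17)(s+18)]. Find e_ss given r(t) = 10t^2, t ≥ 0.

G(s) has two factors of s in the denominator, so the system is type 2.
K_a = lim_{s→0} s^2·G(s) = 40·4 / (17·18) = 80/153.
r(t) = 10t^2 gives R(s) = 20/s^3.
e_ss = 20/K_a = 20/(80/153) = 38.25.

38.25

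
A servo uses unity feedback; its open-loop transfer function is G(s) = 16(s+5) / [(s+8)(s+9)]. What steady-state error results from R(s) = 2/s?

No free integrators in G(s): this is a type 0 system.
K_p = lim_{s→0} G(s) = 16·5 / (8·9) = 10/9.
e_ss = 2/(1 + K_p) = 2/(19/9) = 18/19.

18/19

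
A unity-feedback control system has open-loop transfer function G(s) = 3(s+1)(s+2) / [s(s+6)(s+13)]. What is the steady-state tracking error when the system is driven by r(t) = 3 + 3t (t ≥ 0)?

One free integrator in G(s): this is a type 1 system. Treating each term separately:
  • 3: tracked with zero error.
  • 3t: e_ss = 3/K_v with K_v=1/13 → 39.
Total e_ss = 39.

39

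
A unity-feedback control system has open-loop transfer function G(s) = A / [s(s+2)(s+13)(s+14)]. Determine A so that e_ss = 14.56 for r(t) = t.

25

System type = 1 (one pole at s=0).
K_v = lim_{s→0} s·G(s) = A / (2·13·14) = (1/364)·A.
e_ss = 1/K_v = 14.56 ⇒ K_v = 25/364 ⇒ A = (25/364)/(1/364) = 25.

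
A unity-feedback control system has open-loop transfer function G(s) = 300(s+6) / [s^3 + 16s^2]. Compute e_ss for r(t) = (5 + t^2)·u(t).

The denominator has no term below 16s^2 — 2 poles at s=0, type 2. Taking each input component in turn:
  • 5: tracked with zero error.
  • t^2: e_ss = 2/K_a with K_a=112.5 → 4/225.
Total e_ss = 4/225.

4/225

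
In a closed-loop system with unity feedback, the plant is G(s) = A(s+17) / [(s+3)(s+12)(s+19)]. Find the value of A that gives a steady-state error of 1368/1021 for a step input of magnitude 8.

G(s) has no factors of s in the denominator, so the system is type 0.
K_p = lim_{s→0} G(s) = A·17 / (3·12·19) = (17/684)·A.
e_ss = 8/(1 + K_p) = 1368/1021 ⇒ 1 + (17/684)·A = 1021/171 ⇒ A = 200.

200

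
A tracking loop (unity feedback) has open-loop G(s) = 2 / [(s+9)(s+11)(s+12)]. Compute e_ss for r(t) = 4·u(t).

2376/595

G(s) has no factors of s in the denominator, so the system is type 0.
K_p = lim_{s→0} G(s) = 2 / (9·11·12) = 1/594.
e_ss = 4/(1 + K_p) = 4/(595/594) = 2376/595.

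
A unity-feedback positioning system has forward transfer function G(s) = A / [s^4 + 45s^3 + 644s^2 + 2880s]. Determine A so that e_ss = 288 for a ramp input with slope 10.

100

Factoring s from the denominator leaves a polynomial with constant term 2880, so the system is type 1.
K_v = lim_{s→0} s·G(s) = A / 2880 = (1/2880)·A.
e_ss = 10/K_v = 288 ⇒ K_v = 5/144 ⇒ A = (5/144)/(1/2880) = 100.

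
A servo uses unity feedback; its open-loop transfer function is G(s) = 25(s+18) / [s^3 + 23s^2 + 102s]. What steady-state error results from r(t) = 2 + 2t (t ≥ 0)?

Factoring s from the denominator leaves a polynomial with constant term 102, so the system is type 1. Taking each input component in turn:
  • 2: tracked with zero error.
  • 2t: e_ss = 2/K_v with K_v=75/17 → 34/75.
Total e_ss = 34/75.

34/75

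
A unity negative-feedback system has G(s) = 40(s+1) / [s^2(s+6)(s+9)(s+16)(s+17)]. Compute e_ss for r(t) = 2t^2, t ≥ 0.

Two free integrators in G(s): this is a type 2 system.
K_a = lim_{s→0} s^2·G(s) = 40·1 / (6·9·16·17) = 5/1836.
r(t) = 2t^2 gives R(s) = 4/s^3.
e_ss = 4/K_a = 4/(5/1836) = 1468.8.

1468.8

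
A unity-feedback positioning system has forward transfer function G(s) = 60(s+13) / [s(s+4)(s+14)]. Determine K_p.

infinity

K_p = lim_{s→0} G(s); with 1 pole at the origin the limit diverges, so K_p = ∞.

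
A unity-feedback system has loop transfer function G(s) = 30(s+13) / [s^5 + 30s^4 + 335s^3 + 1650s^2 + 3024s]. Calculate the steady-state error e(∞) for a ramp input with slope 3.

Factoring s from the denominator leaves a polynomial with constant term 3024, so the system is type 1.
K_v = lim_{s→0} s·G(s) = 30·13 / 3024 = 65/504.
e_ss = 3/K_v = 3/(65/504) = 1512/65.

1512/65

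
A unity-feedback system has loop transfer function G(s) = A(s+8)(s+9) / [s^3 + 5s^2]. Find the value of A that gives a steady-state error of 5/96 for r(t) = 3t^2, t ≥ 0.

8

Factoring s^2 from the denominator leaves a polynomial with constant term 5, so the system is type 2.
K_a = lim_{s→0} s^2·G(s) = A·8·9 / 5 = 14.4·A.
e_ss = 6/K_a = 5/96 ⇒ K_a = 115.2 ⇒ A = 115.2/14.4 = 8.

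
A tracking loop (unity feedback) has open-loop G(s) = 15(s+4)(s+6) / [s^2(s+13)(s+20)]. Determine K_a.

Two free integrators in G(s): this is a type 2 system.
K_a = lim_{s→0} s^2·G(s) = 15·4·6 / (13·20) = 18/13.

18/13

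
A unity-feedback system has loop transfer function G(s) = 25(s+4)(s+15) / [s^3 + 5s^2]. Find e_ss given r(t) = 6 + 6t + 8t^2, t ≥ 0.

Lowest-order denominator term is 5s^2, so the open loop has 2 poles at the origin → type 2 system. By superposition:
  • 6: tracked with zero error.
  • 6t: tracked with zero error.
  • 8t^2: e_ss = 16/K_a with K_a=300 → 4/75.
Total e_ss = 4/75.

4/75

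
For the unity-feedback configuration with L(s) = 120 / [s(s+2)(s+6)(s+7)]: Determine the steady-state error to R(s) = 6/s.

0

The open loop has one pole at the origin → type 1 system.
K_p = ∞ for a type-1 system; e_ss to a step is zero.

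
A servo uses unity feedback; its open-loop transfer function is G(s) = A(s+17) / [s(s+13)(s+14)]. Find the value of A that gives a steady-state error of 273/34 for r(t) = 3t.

4

One free integrator in G(s): this is a type 1 system.
K_v = lim_{s→0} s·G(s) = A·17 / (13·14) = (17/182)·A.
e_ss = 3/K_v = 273/34 ⇒ K_v = 34/91 ⇒ A = (34/91)/(17/182) = 4.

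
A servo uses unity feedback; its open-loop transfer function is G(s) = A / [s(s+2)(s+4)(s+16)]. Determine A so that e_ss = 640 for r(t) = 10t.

2

One free integrator in G(s): this is a type 1 system.
K_v = lim_{s→0} s·G(s) = A / (2·4·16) = (1/128)·A.
e_ss = 10/K_v = 640 ⇒ K_v = 1/64 ⇒ A = (1/64)/(1/128) = 2.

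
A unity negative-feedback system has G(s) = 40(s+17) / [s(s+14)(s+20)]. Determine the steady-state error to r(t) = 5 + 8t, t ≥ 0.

One free integrator in G(s): this is a type 1 system. By superposition:
  • 5: tracked with zero error.
  • 8t: e_ss = 8/K_v with K_v=17/7 → 56/17.
Total e_ss = 56/17.

56/17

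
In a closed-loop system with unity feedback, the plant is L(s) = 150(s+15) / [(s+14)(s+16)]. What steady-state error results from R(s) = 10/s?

No free integrators in L(s): this is a type 0 system.
K_p = lim_{s→0} L(s) = 150·15 / (14·16) = 1125/112.
e_ss = 10/(1 + K_p) = 10/(1237/112) = 1120/1237.

1120/1237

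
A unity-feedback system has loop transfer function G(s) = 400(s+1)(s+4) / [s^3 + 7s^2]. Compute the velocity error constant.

infinity

K_v = lim_{s→0} s·G(s); with 2 poles at the origin the limit diverges, so K_v = ∞.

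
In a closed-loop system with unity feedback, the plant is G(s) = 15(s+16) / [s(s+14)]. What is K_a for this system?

G(s) has one factor of s in the denominator, so the system is type 1.
K_a = lim_{s→0} s^2·G(s) = 0 (the extra factor of s kills the finite limit).

0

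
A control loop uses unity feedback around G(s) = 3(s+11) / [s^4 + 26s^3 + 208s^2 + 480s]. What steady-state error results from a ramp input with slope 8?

Lowest-order denominator term is 480s, so the open loop has 1 pole at the origin → type 1 system.
K_v = lim_{s→0} s·G(s) = 3·11 / 480 = 11/160.
e_ss = 8/K_v = 8/(11/160) = 1280/11.

1280/11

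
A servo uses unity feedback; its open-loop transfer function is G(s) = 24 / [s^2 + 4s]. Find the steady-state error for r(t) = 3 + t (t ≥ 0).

1/6

The denominator has no term below 4s — 1 pole at s=0, type 1. Treating each term separately:
  • 3: tracked with zero error.
  • t: e_ss = 1/K_v with K_v=6 → 1/6.
Total e_ss = 1/6.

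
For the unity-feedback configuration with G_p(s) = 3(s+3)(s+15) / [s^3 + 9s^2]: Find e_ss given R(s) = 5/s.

The denominator has no term below 9s^2 — 2 poles at s=0, type 2.
K_p = ∞ for a type-2 system; e_ss to a step is zero.

0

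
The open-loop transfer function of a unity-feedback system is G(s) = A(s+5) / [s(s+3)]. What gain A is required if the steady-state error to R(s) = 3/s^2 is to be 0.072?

G(s) has one factor of s in the denominator, so the system is type 1.
K_v = lim_{s→0} s·G(s) = A·5 / (3) = (5/3)·A.
e_ss = 3/K_v = 0.072 ⇒ K_v = 125/3 ⇒ A = (125/3)/(5/3) = 25.

25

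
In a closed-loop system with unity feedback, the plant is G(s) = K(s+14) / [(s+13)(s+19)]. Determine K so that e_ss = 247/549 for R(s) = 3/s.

System type = 0 (no poles at s=0).
K_p = lim_{s→0} G(s) = K·14 / (13·19) = (14/247)·K.
e_ss = 3/(1 + K_p) = 247/549 ⇒ 1 + (14/247)·K = 1647/247 ⇒ K = 100.

100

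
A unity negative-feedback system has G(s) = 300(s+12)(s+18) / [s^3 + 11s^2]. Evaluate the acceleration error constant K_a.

64800/11

Factoring s^2 from the denominator leaves a polynomial with constant term 11, so the system is type 2.
K_a = lim_{s→0} s^2·G(s) = 300·12·18 / 11 = 64800/11.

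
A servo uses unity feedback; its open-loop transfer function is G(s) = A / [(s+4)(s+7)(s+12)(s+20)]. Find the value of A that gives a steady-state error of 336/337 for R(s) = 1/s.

System type = 0 (no poles at s=0).
K_p = lim_{s→0} G(s) = A / (4·7·12·20) = (1/6720)·A.
e_ss = 1/(1 + K_p) = 336/337 ⇒ 1 + (1/6720)·A = 337/336 ⇒ A = 20.

20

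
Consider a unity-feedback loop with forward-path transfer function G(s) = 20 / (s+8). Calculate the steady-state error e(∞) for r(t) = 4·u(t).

8/7

No free integrators in G(s): this is a type 0 system.
K_p = lim_{s→0} G(s) = 20 / (8) = 2.5.
e_ss = 4/(1 + K_p) = 4/3.5 = 8/7.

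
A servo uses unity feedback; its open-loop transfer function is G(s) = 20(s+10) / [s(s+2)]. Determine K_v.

One free integrator in G(s): this is a type 1 system.
K_v = lim_{s→0} s·G(s) = 20·10 / (2) = 100.

100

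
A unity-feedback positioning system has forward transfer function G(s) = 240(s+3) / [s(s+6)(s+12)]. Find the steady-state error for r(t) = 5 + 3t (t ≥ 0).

System type = 1 (one pole at s=0). Taking each input component in turn:
  • 5: tracked with zero error.
  • 3t: e_ss = 3/K_v with K_v=10 → 0.3.
Total e_ss = 0.3.

0.3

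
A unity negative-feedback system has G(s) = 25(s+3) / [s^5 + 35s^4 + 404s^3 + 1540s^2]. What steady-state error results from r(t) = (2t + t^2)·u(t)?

The denominator has no term below 1540s^2 — 2 poles at s=0, type 2. Treating each term separately:
  • 2t: tracked with zero error.
  • t^2: e_ss = 2/K_a with K_a=15/308 → 616/15.
Total e_ss = 616/15.

616/15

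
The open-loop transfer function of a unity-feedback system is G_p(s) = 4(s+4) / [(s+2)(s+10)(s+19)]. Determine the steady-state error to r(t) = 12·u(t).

380/33

No free integrators in G_p(s): this is a type 0 system.
K_p = lim_{s→0} G_p(s) = 4·4 / (2·10·19) = 4/95.
e_ss = 12/(1 + K_p) = 12/(99/95) = 380/33.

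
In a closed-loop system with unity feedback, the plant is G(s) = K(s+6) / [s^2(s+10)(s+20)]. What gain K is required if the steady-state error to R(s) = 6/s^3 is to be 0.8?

250

G(s) has two factors of s in the denominator, so the system is type 2.
K_a = lim_{s→0} s^2·G(s) = K·6 / (10·20) = 0.03·K.
e_ss = 6/K_a = 0.8 ⇒ K_a = 7.5 ⇒ K = 7.5/0.03 = 250.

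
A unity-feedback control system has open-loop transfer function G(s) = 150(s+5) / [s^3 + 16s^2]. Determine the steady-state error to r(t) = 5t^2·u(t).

16/75

The denominator has no term below 16s^2 — 2 poles at s=0, type 2.
K_a = lim_{s→0} s^2·G(s) = 150·5 / 16 = 46.875.
r(t) = 5t^2 gives R(s) = 10/s^3.
e_ss = 10/K_a = 10/46.875 = 16/75.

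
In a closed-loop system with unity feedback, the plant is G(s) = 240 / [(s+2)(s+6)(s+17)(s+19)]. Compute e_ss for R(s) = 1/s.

323/343

The open loop has no poles at the origin → type 0 system.
K_p = lim_{s→0} G(s) = 240 / (2·6·17·19) = 20/323.
e_ss = 1/(1 + K_p) = 1/(343/323) = 323/343.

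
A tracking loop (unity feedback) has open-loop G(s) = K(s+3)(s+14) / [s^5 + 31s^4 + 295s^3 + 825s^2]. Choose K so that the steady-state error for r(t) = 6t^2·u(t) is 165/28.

Lowest-order denominator term is 825s^2, so the open loop has 2 poles at the origin → type 2 system.
K_a = lim_{s→0} s^2·G(s) = K·3·14 / 825 = (14/275)·K.
e_ss = 12/K_a = 165/28 ⇒ K_a = 112/55 ⇒ K = (112/55)/(14/275) = 40.

40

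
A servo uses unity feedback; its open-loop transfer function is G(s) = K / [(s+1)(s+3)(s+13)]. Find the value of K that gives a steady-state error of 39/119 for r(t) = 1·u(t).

80

System type = 0 (no poles at s=0).
K_p = lim_{s→0} G(s) = K / (1·3·13) = (1/39)·K.
e_ss = 1/(1 + K_p) = 39/119 ⇒ 1 + (1/39)·K = 119/39 ⇒ K = 80.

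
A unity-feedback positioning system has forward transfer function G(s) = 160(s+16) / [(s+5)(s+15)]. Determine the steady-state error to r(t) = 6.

The open loop has no poles at the origin → type 0 system.
K_p = lim_{s→0} G(s) = 160·16 / (5·15) = 512/15.
e_ss = 6/(1 + K_p) = 6/(527/15) = 90/527.

90/527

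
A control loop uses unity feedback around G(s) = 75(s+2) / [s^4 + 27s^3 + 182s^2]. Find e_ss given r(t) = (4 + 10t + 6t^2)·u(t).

14.56

Lowest-order denominator term is 182s^2, so the open loop has 2 poles at the origin → type 2 system. Treating each term separately:
  • 4: tracked with zero error.
  • 10t: tracked with zero error.
  • 6t^2: e_ss = 12/K_a with K_a=75/91 → 14.56.
Total e_ss = 14.56.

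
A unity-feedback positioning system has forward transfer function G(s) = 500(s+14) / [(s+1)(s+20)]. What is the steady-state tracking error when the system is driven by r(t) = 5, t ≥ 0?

No free integrators in G(s): this is a type 0 system.
K_p = lim_{s→0} G(s) = 500·14 / (1·20) = 350.
e_ss = 5/(1 + K_p) = 5/351.

5/351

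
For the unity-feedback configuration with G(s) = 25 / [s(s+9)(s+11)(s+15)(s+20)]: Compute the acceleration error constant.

0

One free integrator in G(s): this is a type 1 system.
K_a = lim_{s→0} s^2·G(s) = 0 (the extra factor of s kills the finite limit).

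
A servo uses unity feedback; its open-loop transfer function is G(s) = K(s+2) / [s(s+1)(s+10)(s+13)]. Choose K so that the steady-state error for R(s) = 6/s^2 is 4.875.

80

System type = 1 (one pole at s=0).
K_v = lim_{s→0} s·G(s) = K·2 / (1·10·13) = (1/65)·K.
e_ss = 6/K_v = 4.875 ⇒ K_v = 16/13 ⇒ K = (16/13)/(1/65) = 80.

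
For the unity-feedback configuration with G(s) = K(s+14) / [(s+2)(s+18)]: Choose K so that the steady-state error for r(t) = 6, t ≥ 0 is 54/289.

The open loop has no poles at the origin → type 0 system.
K_p = lim_{s→0} G(s) = K·14 / (2·18) = (7/18)·K.
e_ss = 6/(1 + K_p) = 54/289 ⇒ 1 + (7/18)·K = 289/9 ⇒ K = 80.

80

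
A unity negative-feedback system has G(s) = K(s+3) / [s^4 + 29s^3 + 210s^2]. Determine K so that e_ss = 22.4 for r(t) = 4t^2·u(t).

The denominator has no term below 210s^2 — 2 poles at s=0, type 2.
K_a = lim_{s→0} s^2·G(s) = K·3 / 210 = (1/70)·K.
e_ss = 8/K_a = 22.4 ⇒ K_a = 5/14 ⇒ K = (5/14)/(1/70) = 25.

25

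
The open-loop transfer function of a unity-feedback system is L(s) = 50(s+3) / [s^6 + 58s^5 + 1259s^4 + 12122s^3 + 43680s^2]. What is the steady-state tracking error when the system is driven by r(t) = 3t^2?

1747.2

Factoring s^2 from the denominator leaves a polynomial with constant term 43680, so the system is type 2.
K_a = lim_{s→0} s^2·L(s) = 50·3 / 43680 = 5/1456.
r(t) = 3t^2 gives R(s) = 6/s^3.
e_ss = 6/K_a = 6/(5/1456) = 1747.2.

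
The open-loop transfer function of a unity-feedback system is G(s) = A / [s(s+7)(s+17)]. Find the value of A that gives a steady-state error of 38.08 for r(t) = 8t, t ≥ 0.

G(s) has one factor of s in the denominator, so the system is type 1.
K_v = lim_{s→0} s·G(s) = A / (7·17) = (1/119)·A.
e_ss = 8/K_v = 38.08 ⇒ K_v = 25/119 ⇒ A = (25/119)/(1/119) = 25.

25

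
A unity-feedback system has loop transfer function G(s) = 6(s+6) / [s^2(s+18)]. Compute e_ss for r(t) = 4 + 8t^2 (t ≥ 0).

Two free integrators in G(s): this is a type 2 system. By superposition:
  • 4: tracked with zero error.
  • 8t^2: e_ss = 16/K_a with K_a=2 → 8.
Total e_ss = 8.

8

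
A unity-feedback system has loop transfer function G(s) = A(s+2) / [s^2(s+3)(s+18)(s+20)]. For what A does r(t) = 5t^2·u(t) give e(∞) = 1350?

G(s) has two factors of s in the denominator, so the system is type 2.
K_a = lim_{s→0} s^2·G(s) = A·2 / (3·18·20) = (1/540)·A.
e_ss = 10/K_a = 1350 ⇒ K_a = 1/135 ⇒ A = (1/135)/(1/540) = 4.

4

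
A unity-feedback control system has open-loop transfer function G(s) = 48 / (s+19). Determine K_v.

0

System type = 0 (no poles at s=0).
K_v = lim_{s→0} s·G(s) = 0 (the extra factor of s kills the finite limit).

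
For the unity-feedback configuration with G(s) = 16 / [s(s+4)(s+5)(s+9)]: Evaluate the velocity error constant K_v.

G(s) has one factor of s in the denominator, so the system is type 1.
K_v = lim_{s→0} s·G(s) = 16 / (4·5·9) = 4/45.

4/45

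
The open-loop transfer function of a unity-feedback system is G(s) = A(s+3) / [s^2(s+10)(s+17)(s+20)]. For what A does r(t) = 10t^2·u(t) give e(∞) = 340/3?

The open loop has two poles at the origin → type 2 system.
K_a = lim_{s→0} s^2·G(s) = A·3 / (10·17·20) = (3/3400)·A.
e_ss = 20/K_a = 340/3 ⇒ K_a = 3/17 ⇒ A = (3/17)/(3/3400) = 200.

200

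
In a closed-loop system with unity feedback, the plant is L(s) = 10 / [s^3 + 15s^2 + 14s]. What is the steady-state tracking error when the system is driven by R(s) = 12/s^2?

Factoring s from the denominator leaves a polynomial with constant term 14, so the system is type 1.
K_v = lim_{s→0} s·L(s) = 10 / 14 = 5/7.
e_ss = 12/K_v = 12/(5/7) = 16.8.

16.8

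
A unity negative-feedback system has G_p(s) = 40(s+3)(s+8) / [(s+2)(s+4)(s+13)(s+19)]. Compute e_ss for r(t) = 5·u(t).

1235/367

System type = 0 (no poles at s=0).
K_p = lim_{s→0} G_p(s) = 40·3·8 / (2·4·13·19) = 120/247.
e_ss = 5/(1 + K_p) = 5/(367/247) = 1235/367.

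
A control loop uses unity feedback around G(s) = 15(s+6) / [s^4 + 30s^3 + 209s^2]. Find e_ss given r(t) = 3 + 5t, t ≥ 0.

0

The denominator has no term below 209s^2 — 2 poles at s=0, type 2. Taking each input component in turn:
  • 3: tracked with zero error.
  • 5t: tracked with zero error.
Total e_ss = 0.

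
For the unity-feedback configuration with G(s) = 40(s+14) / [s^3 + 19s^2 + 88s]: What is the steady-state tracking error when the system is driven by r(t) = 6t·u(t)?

The denominator has no term below 88s — 1 pole at s=0, type 1.
K_v = lim_{s→0} s·G(s) = 40·14 / 88 = 70/11.
e_ss = 6/K_v = 6/(70/11) = 33/35.

33/35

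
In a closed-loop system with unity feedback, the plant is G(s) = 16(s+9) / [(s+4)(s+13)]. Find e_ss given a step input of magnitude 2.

G(s) has no factors of s in the denominator, so the system is type 0.
K_p = lim_{s→0} G(s) = 16·9 / (4·13) = 36/13.
e_ss = 2/(1 + K_p) = 2/(49/13) = 26/49.

26/49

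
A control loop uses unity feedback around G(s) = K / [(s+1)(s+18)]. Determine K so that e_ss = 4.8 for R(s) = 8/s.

System type = 0 (no poles at s=0).
K_p = lim_{s→0} G(s) = K / (1·18) = (1/18)·K.
e_ss = 8/(1 + K_p) = 4.8 ⇒ 1 + (1/18)·K = 5/3 ⇒ K = 12.

12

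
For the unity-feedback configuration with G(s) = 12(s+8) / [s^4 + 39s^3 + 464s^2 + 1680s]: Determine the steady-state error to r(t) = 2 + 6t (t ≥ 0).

105

Lowest-order denominator term is 1680s, so the open loop has 1 pole at the origin → type 1 system. By superposition:
  • 2: tracked with zero error.
  • 6t: e_ss = 6/K_v with K_v=2/35 → 105.
Total e_ss = 105.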